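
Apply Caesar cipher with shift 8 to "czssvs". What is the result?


Caesar cipher: shift "czssvs" by 8
  'c' (pos 2) + 8 = pos 10 = 'k'
  'z' (pos 25) + 8 = pos 7 = 'h'
  's' (pos 18) + 8 = pos 0 = 'a'
  's' (pos 18) + 8 = pos 0 = 'a'
  'v' (pos 21) + 8 = pos 3 = 'd'
  's' (pos 18) + 8 = pos 0 = 'a'
Result: khaada

khaada


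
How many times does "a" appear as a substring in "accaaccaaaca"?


Searching for "a" in "accaaccaaaca"
Scanning each position:
  Position 0: "a" => MATCH
  Position 1: "c" => no
  Position 2: "c" => no
  Position 3: "a" => MATCH
  Position 4: "a" => MATCH
  Position 5: "c" => no
  Position 6: "c" => no
  Position 7: "a" => MATCH
  Position 8: "a" => MATCH
  Position 9: "a" => MATCH
  Position 10: "c" => no
  Position 11: "a" => MATCH
Total occurrences: 7

7


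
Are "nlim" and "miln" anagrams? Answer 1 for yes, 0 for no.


Strings: "nlim", "miln"
Sorted first:  ilmn
Sorted second: ilmn
Sorted forms match => anagrams

1


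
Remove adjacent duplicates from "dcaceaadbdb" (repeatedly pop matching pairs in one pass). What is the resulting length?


Input: dcaceaadbdb
Stack-based adjacent duplicate removal:
  Read 'd': push. Stack: d
  Read 'c': push. Stack: dc
  Read 'a': push. Stack: dca
  Read 'c': push. Stack: dcac
  Read 'e': push. Stack: dcace
  Read 'a': push. Stack: dcacea
  Read 'a': matches stack top 'a' => pop. Stack: dcace
  Read 'd': push. Stack: dcaced
  Read 'b': push. Stack: dcacedb
  Read 'd': push. Stack: dcacedbd
  Read 'b': push. Stack: dcacedbdb
Final stack: "dcacedbdb" (length 9)

9


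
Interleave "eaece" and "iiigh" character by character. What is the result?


Interleaving "eaece" and "iiigh":
  Position 0: 'e' from first, 'i' from second => "ei"
  Position 1: 'a' from first, 'i' from second => "ai"
  Position 2: 'e' from first, 'i' from second => "ei"
  Position 3: 'c' from first, 'g' from second => "cg"
  Position 4: 'e' from first, 'h' from second => "eh"
Result: eiaieicgeh

eiaieicgeh


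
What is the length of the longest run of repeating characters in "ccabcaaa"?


Input: "ccabcaaa"
Scanning for longest run:
  Position 1 ('c'): continues run of 'c', length=2
  Position 2 ('a'): new char, reset run to 1
  Position 3 ('b'): new char, reset run to 1
  Position 4 ('c'): new char, reset run to 1
  Position 5 ('a'): new char, reset run to 1
  Position 6 ('a'): continues run of 'a', length=2
  Position 7 ('a'): continues run of 'a', length=3
Longest run: 'a' with length 3

3


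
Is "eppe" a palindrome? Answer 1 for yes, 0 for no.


Input: eppe
Reversed: eppe
  Compare pos 0 ('e') with pos 3 ('e'): match
  Compare pos 1 ('p') with pos 2 ('p'): match
Result: palindrome

1


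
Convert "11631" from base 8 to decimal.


Input: "11631" in base 8
Positional expansion:
  Digit '1' (value 1) x 8^4 = 4096
  Digit '1' (value 1) x 8^3 = 512
  Digit '6' (value 6) x 8^2 = 384
  Digit '3' (value 3) x 8^1 = 24
  Digit '1' (value 1) x 8^0 = 1
Sum = 5017

5017


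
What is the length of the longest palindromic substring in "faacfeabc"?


Input: "faacfeabc"
Checking substrings for palindromes:
  [1:3] "aa" (len 2) => palindrome
Longest palindromic substring: "aa" with length 2

2


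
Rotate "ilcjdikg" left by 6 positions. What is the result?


Input: "ilcjdikg", rotate left by 6
First 6 characters: "ilcjdi"
Remaining characters: "kg"
Concatenate remaining + first: "kg" + "ilcjdi" = "kgilcjdi"

kgilcjdi


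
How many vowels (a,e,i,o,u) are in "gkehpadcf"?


Input: gkehpadcf
Checking each character:
  'g' at position 0: consonant
  'k' at position 1: consonant
  'e' at position 2: vowel (running total: 1)
  'h' at position 3: consonant
  'p' at position 4: consonant
  'a' at position 5: vowel (running total: 2)
  'd' at position 6: consonant
  'c' at position 7: consonant
  'f' at position 8: consonant
Total vowels: 2

2


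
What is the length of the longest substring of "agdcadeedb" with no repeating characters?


Input: "agdcadeedb"
Sliding window (track last position of each char):
  Position 0 ('a'): window [0,0] length 1 -- new best
  Position 1 ('g'): window [0,1] length 2 -- new best
  Position 2 ('d'): window [0,2] length 3 -- new best
  Position 3 ('c'): window [0,3] length 4 -- new best
  Position 4 ('a'): repeat (last at 0), move window start to 1
  Position 4 ('a'): window [1,4] length 4
  Position 5 ('d'): repeat (last at 2), move window start to 3
  Position 5 ('d'): window [3,5] length 3
  Position 6 ('e'): window [3,6] length 4
  Position 7 ('e'): repeat (last at 6), move window start to 7
  Position 7 ('e'): window [7,7] length 1
  Position 8 ('d'): window [7,8] length 2
  Position 9 ('b'): window [7,9] length 3
Longest substring with no repeats: "agdc" with length 4

4


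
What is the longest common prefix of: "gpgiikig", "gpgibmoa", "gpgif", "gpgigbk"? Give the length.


Words: gpgiikig, gpgibmoa, gpgif, gpgigbk
  Position 0: all 'g' => match
  Position 1: all 'p' => match
  Position 2: all 'g' => match
  Position 3: all 'i' => match
  Position 4: ('i', 'b', 'f', 'g') => mismatch, stop
LCP = "gpgi" (length 4)

4


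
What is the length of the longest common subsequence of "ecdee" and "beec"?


LCS of "ecdee" and "beec"
DP table:
           b    e    e    c
      0    0    0    0    0
  e   0    0    1    1    1
  c   0    0    1    1    2
  d   0    0    1    1    2
  e   0    0    1    2    2
  e   0    0    1    2    2
LCS length = dp[5][4] = 2

2


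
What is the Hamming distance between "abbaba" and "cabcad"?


Comparing "abbaba" and "cabcad" position by position:
  Position 0: 'a' vs 'c' => differ
  Position 1: 'b' vs 'a' => differ
  Position 2: 'b' vs 'b' => same
  Position 3: 'a' vs 'c' => differ
  Position 4: 'b' vs 'a' => differ
  Position 5: 'a' vs 'd' => differ
Total differences (Hamming distance): 5

5


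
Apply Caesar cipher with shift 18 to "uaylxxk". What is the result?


Caesar cipher: shift "uaylxxk" by 18
  'u' (pos 20) + 18 = pos 12 = 'm'
  'a' (pos 0) + 18 = pos 18 = 's'
  'y' (pos 24) + 18 = pos 16 = 'q'
  'l' (pos 11) + 18 = pos 3 = 'd'
  'x' (pos 23) + 18 = pos 15 = 'p'
  'x' (pos 23) + 18 = pos 15 = 'p'
  'k' (pos 10) + 18 = pos 2 = 'c'
Result: msqdppc

msqdppc


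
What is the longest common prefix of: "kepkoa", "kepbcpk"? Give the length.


Words: kepkoa, kepbcpk
  Position 0: all 'k' => match
  Position 1: all 'e' => match
  Position 2: all 'p' => match
  Position 3: ('k', 'b') => mismatch, stop
LCP = "kep" (length 3)

3


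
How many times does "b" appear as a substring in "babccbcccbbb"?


Searching for "b" in "babccbcccbbb"
Scanning each position:
  Position 0: "b" => MATCH
  Position 1: "a" => no
  Position 2: "b" => MATCH
  Position 3: "c" => no
  Position 4: "c" => no
  Position 5: "b" => MATCH
  Position 6: "c" => no
  Position 7: "c" => no
  Position 8: "c" => no
  Position 9: "b" => MATCH
  Position 10: "b" => MATCH
  Position 11: "b" => MATCH
Total occurrences: 6

6


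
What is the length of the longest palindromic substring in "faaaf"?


Input: "faaaf"
Checking substrings for palindromes:
  [0:5] "faaaf" (len 5) => palindrome
  [1:4] "aaa" (len 3) => palindrome
  [1:3] "aa" (len 2) => palindrome
  [2:4] "aa" (len 2) => palindrome
Longest palindromic substring: "faaaf" with length 5

5


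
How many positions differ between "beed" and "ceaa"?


Comparing "beed" and "ceaa" position by position:
  Position 0: 'b' vs 'c' => DIFFER
  Position 1: 'e' vs 'e' => same
  Position 2: 'e' vs 'a' => DIFFER
  Position 3: 'd' vs 'a' => DIFFER
Positions that differ: 3

3


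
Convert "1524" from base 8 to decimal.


Input: "1524" in base 8
Positional expansion:
  Digit '1' (value 1) x 8^3 = 512
  Digit '5' (value 5) x 8^2 = 320
  Digit '2' (value 2) x 8^1 = 16
  Digit '4' (value 4) x 8^0 = 4
Sum = 852

852


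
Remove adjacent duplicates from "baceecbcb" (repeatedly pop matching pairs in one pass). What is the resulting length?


Input: baceecbcb
Stack-based adjacent duplicate removal:
  Read 'b': push. Stack: b
  Read 'a': push. Stack: ba
  Read 'c': push. Stack: bac
  Read 'e': push. Stack: bace
  Read 'e': matches stack top 'e' => pop. Stack: bac
  Read 'c': matches stack top 'c' => pop. Stack: ba
  Read 'b': push. Stack: bab
  Read 'c': push. Stack: babc
  Read 'b': push. Stack: babcb
Final stack: "babcb" (length 5)

5


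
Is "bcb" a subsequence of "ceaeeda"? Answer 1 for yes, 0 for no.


Check if "bcb" is a subsequence of "ceaeeda"
Greedy scan:
  Position 0 ('c'): no match needed
  Position 1 ('e'): no match needed
  Position 2 ('a'): no match needed
  Position 3 ('e'): no match needed
  Position 4 ('e'): no match needed
  Position 5 ('d'): no match needed
  Position 6 ('a'): no match needed
Only matched 0/3 characters => not a subsequence

0


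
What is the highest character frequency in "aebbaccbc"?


Input: aebbaccbc
Character counts:
  'a': 2
  'b': 3
  'c': 3
  'e': 1
Maximum frequency: 3

3


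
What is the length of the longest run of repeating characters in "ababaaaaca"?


Input: "ababaaaaca"
Scanning for longest run:
  Position 1 ('b'): new char, reset run to 1
  Position 2 ('a'): new char, reset run to 1
  Position 3 ('b'): new char, reset run to 1
  Position 4 ('a'): new char, reset run to 1
  Position 5 ('a'): continues run of 'a', length=2
  Position 6 ('a'): continues run of 'a', length=3
  Position 7 ('a'): continues run of 'a', length=4
  Position 8 ('c'): new char, reset run to 1
  Position 9 ('a'): new char, reset run to 1
Longest run: 'a' with length 4

4


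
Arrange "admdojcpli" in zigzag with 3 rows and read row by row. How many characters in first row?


Zigzag "admdojcpli" into 3 rows:
Placing characters:
  'a' => row 0
  'd' => row 1
  'm' => row 2
  'd' => row 1
  'o' => row 0
  'j' => row 1
  'c' => row 2
  'p' => row 1
  'l' => row 0
  'i' => row 1
Rows:
  Row 0: "aol"
  Row 1: "ddjpi"
  Row 2: "mc"
First row length: 3

3


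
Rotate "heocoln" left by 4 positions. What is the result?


Input: "heocoln", rotate left by 4
First 4 characters: "heoc"
Remaining characters: "oln"
Concatenate remaining + first: "oln" + "heoc" = "olnheoc"

olnheoc


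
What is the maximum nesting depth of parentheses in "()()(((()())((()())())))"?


Input: "()()(((()())((()())())))"
Tracking depth:
  Position 0 '(': depth becomes 1
  Position 1 ')': depth becomes 0
  Position 2 '(': depth becomes 1
  Position 3 ')': depth becomes 0
  Position 4 '(': depth becomes 1
  Position 5 '(': depth becomes 2
  Position 6 '(': depth becomes 3
  Position 7 '(': depth becomes 4
  Position 8 ')': depth becomes 3
  Position 9 '(': depth becomes 4
  Position 10 ')': depth becomes 3
  Position 11 ')': depth becomes 2
  Position 12 '(': depth becomes 3
  Position 13 '(': depth becomes 4
  Position 14 '(': depth becomes 5
  Position 15 ')': depth becomes 4
  Position 16 '(': depth becomes 5
  Position 17 ')': depth becomes 4
  Position 18 ')': depth becomes 3
  Position 19 '(': depth becomes 4
  Position 20 ')': depth becomes 3
  Position 21 ')': depth becomes 2
  Position 22 ')': depth becomes 1
  Position 23 ')': depth becomes 0
Maximum depth reached: 5

5


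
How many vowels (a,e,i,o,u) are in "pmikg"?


Input: pmikg
Checking each character:
  'p' at position 0: consonant
  'm' at position 1: consonant
  'i' at position 2: vowel (running total: 1)
  'k' at position 3: consonant
  'g' at position 4: consonant
Total vowels: 1

1


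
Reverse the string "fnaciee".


Input: fnaciee
Reading characters right to left:
  Position 6: 'e'
  Position 5: 'e'
  Position 4: 'i'
  Position 3: 'c'
  Position 2: 'a'
  Position 1: 'n'
  Position 0: 'f'
Reversed: eeicanf

eeicanf


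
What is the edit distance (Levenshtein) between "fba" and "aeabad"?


Computing edit distance: "fba" -> "aeabad"
DP table:
           a    e    a    b    a    d
      0    1    2    3    4    5    6
  f   1    1    2    3    4    5    6
  b   2    2    2    3    3    4    5
  a   3    2    3    2    3    3    4
Edit distance = dp[3][6] = 4

4


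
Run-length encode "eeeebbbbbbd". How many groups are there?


Input: eeeebbbbbbd
Scanning for consecutive runs:
  Group 1: 'e' x 4 (positions 0-3)
  Group 2: 'b' x 6 (positions 4-9)
  Group 3: 'd' x 1 (positions 10-10)
Total groups: 3

3


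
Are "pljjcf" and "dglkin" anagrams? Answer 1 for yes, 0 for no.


Strings: "pljjcf", "dglkin"
Sorted first:  cfjjlp
Sorted second: dgikln
Differ at position 0: 'c' vs 'd' => not anagrams

0


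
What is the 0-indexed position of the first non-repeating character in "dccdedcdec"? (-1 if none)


Input: dccdedcdec
Character frequencies:
  'c': 4
  'd': 4
  'e': 2
Scanning left to right for freq == 1:
  Position 0 ('d'): freq=4, skip
  Position 1 ('c'): freq=4, skip
  Position 2 ('c'): freq=4, skip
  Position 3 ('d'): freq=4, skip
  Position 4 ('e'): freq=2, skip
  Position 5 ('d'): freq=4, skip
  Position 6 ('c'): freq=4, skip
  Position 7 ('d'): freq=4, skip
  Position 8 ('e'): freq=2, skip
  Position 9 ('c'): freq=4, skip
  No unique character found => answer = -1

-1


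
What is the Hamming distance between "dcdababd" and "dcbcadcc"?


Comparing "dcdababd" and "dcbcadcc" position by position:
  Position 0: 'd' vs 'd' => same
  Position 1: 'c' vs 'c' => same
  Position 2: 'd' vs 'b' => differ
  Position 3: 'a' vs 'c' => differ
  Position 4: 'b' vs 'a' => differ
  Position 5: 'a' vs 'd' => differ
  Position 6: 'b' vs 'c' => differ
  Position 7: 'd' vs 'c' => differ
Total differences (Hamming distance): 6

6


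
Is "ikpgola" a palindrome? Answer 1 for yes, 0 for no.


Input: ikpgola
Reversed: alogpki
  Compare pos 0 ('i') with pos 6 ('a'): MISMATCH
  Compare pos 1 ('k') with pos 5 ('l'): MISMATCH
  Compare pos 2 ('p') with pos 4 ('o'): MISMATCH
Result: not a palindrome

0


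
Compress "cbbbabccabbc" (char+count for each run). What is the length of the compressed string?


Input: cbbbabccabbc
Runs:
  'c' x 1 => "c1"
  'b' x 3 => "b3"
  'a' x 1 => "a1"
  'b' x 1 => "b1"
  'c' x 2 => "c2"
  'a' x 1 => "a1"
  'b' x 2 => "b2"
  'c' x 1 => "c1"
Compressed: "c1b3a1b1c2a1b2c1"
Compressed length: 16

16


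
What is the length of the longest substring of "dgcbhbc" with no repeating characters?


Input: "dgcbhbc"
Sliding window (track last position of each char):
  Position 0 ('d'): window [0,0] length 1 -- new best
  Position 1 ('g'): window [0,1] length 2 -- new best
  Position 2 ('c'): window [0,2] length 3 -- new best
  Position 3 ('b'): window [0,3] length 4 -- new best
  Position 4 ('h'): window [0,4] length 5 -- new best
  Position 5 ('b'): repeat (last at 3), move window start to 4
  Position 5 ('b'): window [4,5] length 2
  Position 6 ('c'): window [4,6] length 3
Longest substring with no repeats: "dgcbh" with length 5

5


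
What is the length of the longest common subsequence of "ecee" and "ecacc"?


LCS of "ecee" and "ecacc"
DP table:
           e    c    a    c    c
      0    0    0    0    0    0
  e   0    1    1    1    1    1
  c   0    1    2    2    2    2
  e   0    1    2    2    2    2
  e   0    1    2    2    2    2
LCS length = dp[4][5] = 2

2


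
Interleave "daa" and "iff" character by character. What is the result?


Interleaving "daa" and "iff":
  Position 0: 'd' from first, 'i' from second => "di"
  Position 1: 'a' from first, 'f' from second => "af"
  Position 2: 'a' from first, 'f' from second => "af"
Result: diafaf

diafaf


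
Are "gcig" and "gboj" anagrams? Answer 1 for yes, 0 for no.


Strings: "gcig", "gboj"
Sorted first:  cggi
Sorted second: bgjo
Differ at position 0: 'c' vs 'b' => not anagrams

0


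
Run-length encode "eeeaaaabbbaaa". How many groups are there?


Input: eeeaaaabbbaaa
Scanning for consecutive runs:
  Group 1: 'e' x 3 (positions 0-2)
  Group 2: 'a' x 4 (positions 3-6)
  Group 3: 'b' x 3 (positions 7-9)
  Group 4: 'a' x 3 (positions 10-12)
Total groups: 4

4


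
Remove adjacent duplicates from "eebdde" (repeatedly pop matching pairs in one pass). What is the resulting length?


Input: eebdde
Stack-based adjacent duplicate removal:
  Read 'e': push. Stack: e
  Read 'e': matches stack top 'e' => pop. Stack: (empty)
  Read 'b': push. Stack: b
  Read 'd': push. Stack: bd
  Read 'd': matches stack top 'd' => pop. Stack: b
  Read 'e': push. Stack: be
Final stack: "be" (length 2)

2


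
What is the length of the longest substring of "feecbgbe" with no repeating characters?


Input: "feecbgbe"
Sliding window (track last position of each char):
  Position 0 ('f'): window [0,0] length 1 -- new best
  Position 1 ('e'): window [0,1] length 2 -- new best
  Position 2 ('e'): repeat (last at 1), move window start to 2
  Position 2 ('e'): window [2,2] length 1
  Position 3 ('c'): window [2,3] length 2
  Position 4 ('b'): window [2,4] length 3 -- new best
  Position 5 ('g'): window [2,5] length 4 -- new best
  Position 6 ('b'): repeat (last at 4), move window start to 5
  Position 6 ('b'): window [5,6] length 2
  Position 7 ('e'): window [5,7] length 3
Longest substring with no repeats: "ecbg" with length 4

4


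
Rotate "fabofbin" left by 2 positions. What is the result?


Input: "fabofbin", rotate left by 2
First 2 characters: "fa"
Remaining characters: "bofbin"
Concatenate remaining + first: "bofbin" + "fa" = "bofbinfa"

bofbinfa


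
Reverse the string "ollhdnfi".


Input: ollhdnfi
Reading characters right to left:
  Position 7: 'i'
  Position 6: 'f'
  Position 5: 'n'
  Position 4: 'd'
  Position 3: 'h'
  Position 2: 'l'
  Position 1: 'l'
  Position 0: 'o'
Reversed: ifndhllo

ifndhllo


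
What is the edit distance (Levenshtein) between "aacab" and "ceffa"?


Computing edit distance: "aacab" -> "ceffa"
DP table:
           c    e    f    f    a
      0    1    2    3    4    5
  a   1    1    2    3    4    4
  a   2    2    2    3    4    4
  c   3    2    3    3    4    5
  a   4    3    3    4    4    4
  b   5    4    4    4    5    5
Edit distance = dp[5][5] = 5

5


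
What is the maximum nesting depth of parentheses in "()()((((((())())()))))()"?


Input: "()()((((((())())()))))()"
Tracking depth:
  Position 0 '(': depth becomes 1
  Position 1 ')': depth becomes 0
  Position 2 '(': depth becomes 1
  Position 3 ')': depth becomes 0
  Position 4 '(': depth becomes 1
  Position 5 '(': depth becomes 2
  Position 6 '(': depth becomes 3
  Position 7 '(': depth becomes 4
  Position 8 '(': depth becomes 5
  Position 9 '(': depth becomes 6
  Position 10 '(': depth becomes 7
  Position 11 ')': depth becomes 6
  Position 12 ')': depth becomes 5
  Position 13 '(': depth becomes 6
  Position 14 ')': depth becomes 5
  Position 15 ')': depth becomes 4
  Position 16 '(': depth becomes 5
  Position 17 ')': depth becomes 4
  Position 18 ')': depth becomes 3
  Position 19 ')': depth becomes 2
  Position 20 ')': depth becomes 1
  Position 21 ')': depth becomes 0
  Position 22 '(': depth becomes 1
  Position 23 ')': depth becomes 0
Maximum depth reached: 7

7


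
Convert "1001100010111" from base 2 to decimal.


Input: "1001100010111" in base 2
Positional expansion:
  Digit '1' (value 1) x 2^12 = 4096
  Digit '0' (value 0) x 2^11 = 0
  Digit '0' (value 0) x 2^10 = 0
  Digit '1' (value 1) x 2^9 = 512
  Digit '1' (value 1) x 2^8 = 256
  Digit '0' (value 0) x 2^7 = 0
  Digit '0' (value 0) x 2^6 = 0
  Digit '0' (value 0) x 2^5 = 0
  Digit '1' (value 1) x 2^4 = 16
  Digit '0' (value 0) x 2^3 = 0
  Digit '1' (value 1) x 2^2 = 4
  Digit '1' (value 1) x 2^1 = 2
  Digit '1' (value 1) x 2^0 = 1
Sum = 4887

4887


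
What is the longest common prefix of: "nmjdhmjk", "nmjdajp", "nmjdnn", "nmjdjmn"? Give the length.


Words: nmjdhmjk, nmjdajp, nmjdnn, nmjdjmn
  Position 0: all 'n' => match
  Position 1: all 'm' => match
  Position 2: all 'j' => match
  Position 3: all 'd' => match
  Position 4: ('h', 'a', 'n', 'j') => mismatch, stop
LCP = "nmjd" (length 4)

4


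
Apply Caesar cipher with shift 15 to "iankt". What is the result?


Caesar cipher: shift "iankt" by 15
  'i' (pos 8) + 15 = pos 23 = 'x'
  'a' (pos 0) + 15 = pos 15 = 'p'
  'n' (pos 13) + 15 = pos 2 = 'c'
  'k' (pos 10) + 15 = pos 25 = 'z'
  't' (pos 19) + 15 = pos 8 = 'i'
Result: xpczi

xpczi


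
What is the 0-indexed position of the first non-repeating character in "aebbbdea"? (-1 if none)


Input: aebbbdea
Character frequencies:
  'a': 2
  'b': 3
  'd': 1
  'e': 2
Scanning left to right for freq == 1:
  Position 0 ('a'): freq=2, skip
  Position 1 ('e'): freq=2, skip
  Position 2 ('b'): freq=3, skip
  Position 3 ('b'): freq=3, skip
  Position 4 ('b'): freq=3, skip
  Position 5 ('d'): unique! => answer = 5

5


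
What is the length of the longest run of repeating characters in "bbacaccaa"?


Input: "bbacaccaa"
Scanning for longest run:
  Position 1 ('b'): continues run of 'b', length=2
  Position 2 ('a'): new char, reset run to 1
  Position 3 ('c'): new char, reset run to 1
  Position 4 ('a'): new char, reset run to 1
  Position 5 ('c'): new char, reset run to 1
  Position 6 ('c'): continues run of 'c', length=2
  Position 7 ('a'): new char, reset run to 1
  Position 8 ('a'): continues run of 'a', length=2
Longest run: 'b' with length 2

2


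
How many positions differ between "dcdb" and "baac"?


Comparing "dcdb" and "baac" position by position:
  Position 0: 'd' vs 'b' => DIFFER
  Position 1: 'c' vs 'a' => DIFFER
  Position 2: 'd' vs 'a' => DIFFER
  Position 3: 'b' vs 'c' => DIFFER
Positions that differ: 4

4


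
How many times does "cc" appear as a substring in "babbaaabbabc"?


Searching for "cc" in "babbaaabbabc"
Scanning each position:
  Position 0: "ba" => no
  Position 1: "ab" => no
  Position 2: "bb" => no
  Position 3: "ba" => no
  Position 4: "aa" => no
  Position 5: "aa" => no
  Position 6: "ab" => no
  Position 7: "bb" => no
  Position 8: "ba" => no
  Position 9: "ab" => no
  Position 10: "bc" => no
Total occurrences: 0

0


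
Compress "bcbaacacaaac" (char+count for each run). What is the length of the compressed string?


Input: bcbaacacaaac
Runs:
  'b' x 1 => "b1"
  'c' x 1 => "c1"
  'b' x 1 => "b1"
  'a' x 2 => "a2"
  'c' x 1 => "c1"
  'a' x 1 => "a1"
  'c' x 1 => "c1"
  'a' x 3 => "a3"
  'c' x 1 => "c1"
Compressed: "b1c1b1a2c1a1c1a3c1"
Compressed length: 18

18


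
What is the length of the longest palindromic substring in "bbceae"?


Input: "bbceae"
Checking substrings for palindromes:
  [3:6] "eae" (len 3) => palindrome
  [0:2] "bb" (len 2) => palindrome
Longest palindromic substring: "eae" with length 3

3


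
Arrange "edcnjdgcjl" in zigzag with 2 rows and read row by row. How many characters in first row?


Zigzag "edcnjdgcjl" into 2 rows:
Placing characters:
  'e' => row 0
  'd' => row 1
  'c' => row 0
  'n' => row 1
  'j' => row 0
  'd' => row 1
  'g' => row 0
  'c' => row 1
  'j' => row 0
  'l' => row 1
Rows:
  Row 0: "ecjgj"
  Row 1: "dndcl"
First row length: 5

5


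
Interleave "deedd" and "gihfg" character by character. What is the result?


Interleaving "deedd" and "gihfg":
  Position 0: 'd' from first, 'g' from second => "dg"
  Position 1: 'e' from first, 'i' from second => "ei"
  Position 2: 'e' from first, 'h' from second => "eh"
  Position 3: 'd' from first, 'f' from second => "df"
  Position 4: 'd' from first, 'g' from second => "dg"
Result: dgeiehdfdg

dgeiehdfdg


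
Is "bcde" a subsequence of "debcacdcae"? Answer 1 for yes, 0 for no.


Check if "bcde" is a subsequence of "debcacdcae"
Greedy scan:
  Position 0 ('d'): no match needed
  Position 1 ('e'): no match needed
  Position 2 ('b'): matches sub[0] = 'b'
  Position 3 ('c'): matches sub[1] = 'c'
  Position 4 ('a'): no match needed
  Position 5 ('c'): no match needed
  Position 6 ('d'): matches sub[2] = 'd'
  Position 7 ('c'): no match needed
  Position 8 ('a'): no match needed
  Position 9 ('e'): matches sub[3] = 'e'
All 4 characters matched => is a subsequence

1


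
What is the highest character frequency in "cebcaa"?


Input: cebcaa
Character counts:
  'a': 2
  'b': 1
  'c': 2
  'e': 1
Maximum frequency: 2

2


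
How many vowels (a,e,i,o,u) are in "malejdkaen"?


Input: malejdkaen
Checking each character:
  'm' at position 0: consonant
  'a' at position 1: vowel (running total: 1)
  'l' at position 2: consonant
  'e' at position 3: vowel (running total: 2)
  'j' at position 4: consonant
  'd' at position 5: consonant
  'k' at position 6: consonant
  'a' at position 7: vowel (running total: 3)
  'e' at position 8: vowel (running total: 4)
  'n' at position 9: consonant
Total vowels: 4

4


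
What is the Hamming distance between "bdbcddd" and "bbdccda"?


Comparing "bdbcddd" and "bbdccda" position by position:
  Position 0: 'b' vs 'b' => same
  Position 1: 'd' vs 'b' => differ
  Position 2: 'b' vs 'd' => differ
  Position 3: 'c' vs 'c' => same
  Position 4: 'd' vs 'c' => differ
  Position 5: 'd' vs 'd' => same
  Position 6: 'd' vs 'a' => differ
Total differences (Hamming distance): 4

4


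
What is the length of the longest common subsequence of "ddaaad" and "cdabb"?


LCS of "ddaaad" and "cdabb"
DP table:
           c    d    a    b    b
      0    0    0    0    0    0
  d   0    0    1    1    1    1
  d   0    0    1    1    1    1
  a   0    0    1    2    2    2
  a   0    0    1    2    2    2
  a   0    0    1    2    2    2
  d   0    0    1    2    2    2
LCS length = dp[6][5] = 2

2


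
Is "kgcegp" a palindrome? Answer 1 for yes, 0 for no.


Input: kgcegp
Reversed: pgecgk
  Compare pos 0 ('k') with pos 5 ('p'): MISMATCH
  Compare pos 1 ('g') with pos 4 ('g'): match
  Compare pos 2 ('c') with pos 3 ('e'): MISMATCH
Result: not a palindrome

0


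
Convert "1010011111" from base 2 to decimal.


Input: "1010011111" in base 2
Positional expansion:
  Digit '1' (value 1) x 2^9 = 512
  Digit '0' (value 0) x 2^8 = 0
  Digit '1' (value 1) x 2^7 = 128
  Digit '0' (value 0) x 2^6 = 0
  Digit '0' (value 0) x 2^5 = 0
  Digit '1' (value 1) x 2^4 = 16
  Digit '1' (value 1) x 2^3 = 8
  Digit '1' (value 1) x 2^2 = 4
  Digit '1' (value 1) x 2^1 = 2
  Digit '1' (value 1) x 2^0 = 1
Sum = 671

671


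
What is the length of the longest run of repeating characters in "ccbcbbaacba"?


Input: "ccbcbbaacba"
Scanning for longest run:
  Position 1 ('c'): continues run of 'c', length=2
  Position 2 ('b'): new char, reset run to 1
  Position 3 ('c'): new char, reset run to 1
  Position 4 ('b'): new char, reset run to 1
  Position 5 ('b'): continues run of 'b', length=2
  Position 6 ('a'): new char, reset run to 1
  Position 7 ('a'): continues run of 'a', length=2
  Position 8 ('c'): new char, reset run to 1
  Position 9 ('b'): new char, reset run to 1
  Position 10 ('a'): new char, reset run to 1
Longest run: 'c' with length 2

2


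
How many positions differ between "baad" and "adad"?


Comparing "baad" and "adad" position by position:
  Position 0: 'b' vs 'a' => DIFFER
  Position 1: 'a' vs 'd' => DIFFER
  Position 2: 'a' vs 'a' => same
  Position 3: 'd' vs 'd' => same
Positions that differ: 2

2


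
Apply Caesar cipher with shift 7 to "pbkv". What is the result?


Caesar cipher: shift "pbkv" by 7
  'p' (pos 15) + 7 = pos 22 = 'w'
  'b' (pos 1) + 7 = pos 8 = 'i'
  'k' (pos 10) + 7 = pos 17 = 'r'
  'v' (pos 21) + 7 = pos 2 = 'c'
Result: wirc

wirc


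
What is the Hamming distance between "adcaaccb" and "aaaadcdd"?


Comparing "adcaaccb" and "aaaadcdd" position by position:
  Position 0: 'a' vs 'a' => same
  Position 1: 'd' vs 'a' => differ
  Position 2: 'c' vs 'a' => differ
  Position 3: 'a' vs 'a' => same
  Position 4: 'a' vs 'd' => differ
  Position 5: 'c' vs 'c' => same
  Position 6: 'c' vs 'd' => differ
  Position 7: 'b' vs 'd' => differ
Total differences (Hamming distance): 5

5


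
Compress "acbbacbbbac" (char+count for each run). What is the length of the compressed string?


Input: acbbacbbbac
Runs:
  'a' x 1 => "a1"
  'c' x 1 => "c1"
  'b' x 2 => "b2"
  'a' x 1 => "a1"
  'c' x 1 => "c1"
  'b' x 3 => "b3"
  'a' x 1 => "a1"
  'c' x 1 => "c1"
Compressed: "a1c1b2a1c1b3a1c1"
Compressed length: 16

16


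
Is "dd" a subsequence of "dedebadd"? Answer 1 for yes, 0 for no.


Check if "dd" is a subsequence of "dedebadd"
Greedy scan:
  Position 0 ('d'): matches sub[0] = 'd'
  Position 1 ('e'): no match needed
  Position 2 ('d'): matches sub[1] = 'd'
  Position 3 ('e'): no match needed
  Position 4 ('b'): no match needed
  Position 5 ('a'): no match needed
  Position 6 ('d'): no match needed
  Position 7 ('d'): no match needed
All 2 characters matched => is a subsequence

1


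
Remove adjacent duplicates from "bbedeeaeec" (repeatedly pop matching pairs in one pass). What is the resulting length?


Input: bbedeeaeec
Stack-based adjacent duplicate removal:
  Read 'b': push. Stack: b
  Read 'b': matches stack top 'b' => pop. Stack: (empty)
  Read 'e': push. Stack: e
  Read 'd': push. Stack: ed
  Read 'e': push. Stack: ede
  Read 'e': matches stack top 'e' => pop. Stack: ed
  Read 'a': push. Stack: eda
  Read 'e': push. Stack: edae
  Read 'e': matches stack top 'e' => pop. Stack: eda
  Read 'c': push. Stack: edac
Final stack: "edac" (length 4)

4


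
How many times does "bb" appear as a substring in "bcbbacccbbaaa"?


Searching for "bb" in "bcbbacccbbaaa"
Scanning each position:
  Position 0: "bc" => no
  Position 1: "cb" => no
  Position 2: "bb" => MATCH
  Position 3: "ba" => no
  Position 4: "ac" => no
  Position 5: "cc" => no
  Position 6: "cc" => no
  Position 7: "cb" => no
  Position 8: "bb" => MATCH
  Position 9: "ba" => no
  Position 10: "aa" => no
  Position 11: "aa" => no
Total occurrences: 2

2


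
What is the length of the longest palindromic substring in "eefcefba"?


Input: "eefcefba"
Checking substrings for palindromes:
  [0:2] "ee" (len 2) => palindrome
Longest palindromic substring: "ee" with length 2

2


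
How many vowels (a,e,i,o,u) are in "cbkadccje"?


Input: cbkadccje
Checking each character:
  'c' at position 0: consonant
  'b' at position 1: consonant
  'k' at position 2: consonant
  'a' at position 3: vowel (running total: 1)
  'd' at position 4: consonant
  'c' at position 5: consonant
  'c' at position 6: consonant
  'j' at position 7: consonant
  'e' at position 8: vowel (running total: 2)
Total vowels: 2

2


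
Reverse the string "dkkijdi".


Input: dkkijdi
Reading characters right to left:
  Position 6: 'i'
  Position 5: 'd'
  Position 4: 'j'
  Position 3: 'i'
  Position 2: 'k'
  Position 1: 'k'
  Position 0: 'd'
Reversed: idjikkd

idjikkd


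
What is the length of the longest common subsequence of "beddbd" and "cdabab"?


LCS of "beddbd" and "cdabab"
DP table:
           c    d    a    b    a    b
      0    0    0    0    0    0    0
  b   0    0    0    0    1    1    1
  e   0    0    0    0    1    1    1
  d   0    0    1    1    1    1    1
  d   0    0    1    1    1    1    1
  b   0    0    1    1    2    2    2
  d   0    0    1    1    2    2    2
LCS length = dp[6][6] = 2

2


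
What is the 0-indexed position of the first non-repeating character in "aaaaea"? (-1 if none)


Input: aaaaea
Character frequencies:
  'a': 5
  'e': 1
Scanning left to right for freq == 1:
  Position 0 ('a'): freq=5, skip
  Position 1 ('a'): freq=5, skip
  Position 2 ('a'): freq=5, skip
  Position 3 ('a'): freq=5, skip
  Position 4 ('e'): unique! => answer = 4

4


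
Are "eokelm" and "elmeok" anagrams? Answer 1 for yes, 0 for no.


Strings: "eokelm", "elmeok"
Sorted first:  eeklmo
Sorted second: eeklmo
Sorted forms match => anagrams

1


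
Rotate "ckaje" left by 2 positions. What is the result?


Input: "ckaje", rotate left by 2
First 2 characters: "ck"
Remaining characters: "aje"
Concatenate remaining + first: "aje" + "ck" = "ajeck"

ajeck


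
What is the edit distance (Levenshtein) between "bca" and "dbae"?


Computing edit distance: "bca" -> "dbae"
DP table:
           d    b    a    e
      0    1    2    3    4
  b   1    1    1    2    3
  c   2    2    2    2    3
  a   3    3    3    2    3
Edit distance = dp[3][4] = 3

3


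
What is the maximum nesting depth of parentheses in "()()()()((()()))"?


Input: "()()()()((()()))"
Tracking depth:
  Position 0 '(': depth becomes 1
  Position 1 ')': depth becomes 0
  Position 2 '(': depth becomes 1
  Position 3 ')': depth becomes 0
  Position 4 '(': depth becomes 1
  Position 5 ')': depth becomes 0
  Position 6 '(': depth becomes 1
  Position 7 ')': depth becomes 0
  Position 8 '(': depth becomes 1
  Position 9 '(': depth becomes 2
  Position 10 '(': depth becomes 3
  Position 11 ')': depth becomes 2
  Position 12 '(': depth becomes 3
  Position 13 ')': depth becomes 2
  Position 14 ')': depth becomes 1
  Position 15 ')': depth becomes 0
Maximum depth reached: 3

3


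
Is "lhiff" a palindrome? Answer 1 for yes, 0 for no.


Input: lhiff
Reversed: ffihl
  Compare pos 0 ('l') with pos 4 ('f'): MISMATCH
  Compare pos 1 ('h') with pos 3 ('f'): MISMATCH
Result: not a palindrome

0


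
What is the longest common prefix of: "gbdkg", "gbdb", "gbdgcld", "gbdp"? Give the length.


Words: gbdkg, gbdb, gbdgcld, gbdp
  Position 0: all 'g' => match
  Position 1: all 'b' => match
  Position 2: all 'd' => match
  Position 3: ('k', 'b', 'g', 'p') => mismatch, stop
LCP = "gbd" (length 3)

3


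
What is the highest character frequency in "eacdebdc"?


Input: eacdebdc
Character counts:
  'a': 1
  'b': 1
  'c': 2
  'd': 2
  'e': 2
Maximum frequency: 2

2


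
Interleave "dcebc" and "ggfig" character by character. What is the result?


Interleaving "dcebc" and "ggfig":
  Position 0: 'd' from first, 'g' from second => "dg"
  Position 1: 'c' from first, 'g' from second => "cg"
  Position 2: 'e' from first, 'f' from second => "ef"
  Position 3: 'b' from first, 'i' from second => "bi"
  Position 4: 'c' from first, 'g' from second => "cg"
Result: dgcgefbicg

dgcgefbicg


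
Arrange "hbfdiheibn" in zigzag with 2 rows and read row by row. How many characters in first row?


Zigzag "hbfdiheibn" into 2 rows:
Placing characters:
  'h' => row 0
  'b' => row 1
  'f' => row 0
  'd' => row 1
  'i' => row 0
  'h' => row 1
  'e' => row 0
  'i' => row 1
  'b' => row 0
  'n' => row 1
Rows:
  Row 0: "hfieb"
  Row 1: "bdhin"
First row length: 5

5


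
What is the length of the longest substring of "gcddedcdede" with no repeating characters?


Input: "gcddedcdede"
Sliding window (track last position of each char):
  Position 0 ('g'): window [0,0] length 1 -- new best
  Position 1 ('c'): window [0,1] length 2 -- new best
  Position 2 ('d'): window [0,2] length 3 -- new best
  Position 3 ('d'): repeat (last at 2), move window start to 3
  Position 3 ('d'): window [3,3] length 1
  Position 4 ('e'): window [3,4] length 2
  Position 5 ('d'): repeat (last at 3), move window start to 4
  Position 5 ('d'): window [4,5] length 2
  Position 6 ('c'): window [4,6] length 3
  Position 7 ('d'): repeat (last at 5), move window start to 6
  Position 7 ('d'): window [6,7] length 2
  Position 8 ('e'): window [6,8] length 3
  Position 9 ('d'): repeat (last at 7), move window start to 8
  Position 9 ('d'): window [8,9] length 2
  Position 10 ('e'): repeat (last at 8), move window start to 9
  Position 10 ('e'): window [9,10] length 2
Longest substring with no repeats: "gcd" with length 3

3


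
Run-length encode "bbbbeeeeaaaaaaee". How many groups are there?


Input: bbbbeeeeaaaaaaee
Scanning for consecutive runs:
  Group 1: 'b' x 4 (positions 0-3)
  Group 2: 'e' x 4 (positions 4-7)
  Group 3: 'a' x 6 (positions 8-13)
  Group 4: 'e' x 2 (positions 14-15)
Total groups: 4

4


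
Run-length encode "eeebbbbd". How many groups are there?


Input: eeebbbbd
Scanning for consecutive runs:
  Group 1: 'e' x 3 (positions 0-2)
  Group 2: 'b' x 4 (positions 3-6)
  Group 3: 'd' x 1 (positions 7-7)
Total groups: 3

3


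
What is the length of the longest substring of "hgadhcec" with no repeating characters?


Input: "hgadhcec"
Sliding window (track last position of each char):
  Position 0 ('h'): window [0,0] length 1 -- new best
  Position 1 ('g'): window [0,1] length 2 -- new best
  Position 2 ('a'): window [0,2] length 3 -- new best
  Position 3 ('d'): window [0,3] length 4 -- new best
  Position 4 ('h'): repeat (last at 0), move window start to 1
  Position 4 ('h'): window [1,4] length 4
  Position 5 ('c'): window [1,5] length 5 -- new best
  Position 6 ('e'): window [1,6] length 6 -- new best
  Position 7 ('c'): repeat (last at 5), move window start to 6
  Position 7 ('c'): window [6,7] length 2
Longest substring with no repeats: "gadhce" with length 6

6


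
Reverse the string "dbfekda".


Input: dbfekda
Reading characters right to left:
  Position 6: 'a'
  Position 5: 'd'
  Position 4: 'k'
  Position 3: 'e'
  Position 2: 'f'
  Position 1: 'b'
  Position 0: 'd'
Reversed: adkefbd

adkefbd


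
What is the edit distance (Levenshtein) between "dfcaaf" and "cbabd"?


Computing edit distance: "dfcaaf" -> "cbabd"
DP table:
           c    b    a    b    d
      0    1    2    3    4    5
  d   1    1    2    3    4    4
  f   2    2    2    3    4    5
  c   3    2    3    3    4    5
  a   4    3    3    3    4    5
  a   5    4    4    3    4    5
  f   6    5    5    4    4    5
Edit distance = dp[6][5] = 5

5


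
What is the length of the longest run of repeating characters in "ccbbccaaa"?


Input: "ccbbccaaa"
Scanning for longest run:
  Position 1 ('c'): continues run of 'c', length=2
  Position 2 ('b'): new char, reset run to 1
  Position 3 ('b'): continues run of 'b', length=2
  Position 4 ('c'): new char, reset run to 1
  Position 5 ('c'): continues run of 'c', length=2
  Position 6 ('a'): new char, reset run to 1
  Position 7 ('a'): continues run of 'a', length=2
  Position 8 ('a'): continues run of 'a', length=3
Longest run: 'a' with length 3

3


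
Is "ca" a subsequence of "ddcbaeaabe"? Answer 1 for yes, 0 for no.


Check if "ca" is a subsequence of "ddcbaeaabe"
Greedy scan:
  Position 0 ('d'): no match needed
  Position 1 ('d'): no match needed
  Position 2 ('c'): matches sub[0] = 'c'
  Position 3 ('b'): no match needed
  Position 4 ('a'): matches sub[1] = 'a'
  Position 5 ('e'): no match needed
  Position 6 ('a'): no match needed
  Position 7 ('a'): no match needed
  Position 8 ('b'): no match needed
  Position 9 ('e'): no match needed
All 2 characters matched => is a subsequence

1


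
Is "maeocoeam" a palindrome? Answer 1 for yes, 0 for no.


Input: maeocoeam
Reversed: maeocoeam
  Compare pos 0 ('m') with pos 8 ('m'): match
  Compare pos 1 ('a') with pos 7 ('a'): match
  Compare pos 2 ('e') with pos 6 ('e'): match
  Compare pos 3 ('o') with pos 5 ('o'): match
Result: palindrome

1


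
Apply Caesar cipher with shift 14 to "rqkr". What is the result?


Caesar cipher: shift "rqkr" by 14
  'r' (pos 17) + 14 = pos 5 = 'f'
  'q' (pos 16) + 14 = pos 4 = 'e'
  'k' (pos 10) + 14 = pos 24 = 'y'
  'r' (pos 17) + 14 = pos 5 = 'f'
Result: feyf

feyf


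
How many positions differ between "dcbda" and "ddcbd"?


Comparing "dcbda" and "ddcbd" position by position:
  Position 0: 'd' vs 'd' => same
  Position 1: 'c' vs 'd' => DIFFER
  Position 2: 'b' vs 'c' => DIFFER
  Position 3: 'd' vs 'b' => DIFFER
  Position 4: 'a' vs 'd' => DIFFER
Positions that differ: 4

4


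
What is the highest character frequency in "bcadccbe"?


Input: bcadccbe
Character counts:
  'a': 1
  'b': 2
  'c': 3
  'd': 1
  'e': 1
Maximum frequency: 3

3


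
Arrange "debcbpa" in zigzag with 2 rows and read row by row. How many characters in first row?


Zigzag "debcbpa" into 2 rows:
Placing characters:
  'd' => row 0
  'e' => row 1
  'b' => row 0
  'c' => row 1
  'b' => row 0
  'p' => row 1
  'a' => row 0
Rows:
  Row 0: "dbba"
  Row 1: "ecp"
First row length: 4

4


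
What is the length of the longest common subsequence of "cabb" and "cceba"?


LCS of "cabb" and "cceba"
DP table:
           c    c    e    b    a
      0    0    0    0    0    0
  c   0    1    1    1    1    1
  a   0    1    1    1    1    2
  b   0    1    1    1    2    2
  b   0    1    1    1    2    2
LCS length = dp[4][5] = 2

2


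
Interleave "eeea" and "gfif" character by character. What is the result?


Interleaving "eeea" and "gfif":
  Position 0: 'e' from first, 'g' from second => "eg"
  Position 1: 'e' from first, 'f' from second => "ef"
  Position 2: 'e' from first, 'i' from second => "ei"
  Position 3: 'a' from first, 'f' from second => "af"
Result: egefeiaf

egefeiaf
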